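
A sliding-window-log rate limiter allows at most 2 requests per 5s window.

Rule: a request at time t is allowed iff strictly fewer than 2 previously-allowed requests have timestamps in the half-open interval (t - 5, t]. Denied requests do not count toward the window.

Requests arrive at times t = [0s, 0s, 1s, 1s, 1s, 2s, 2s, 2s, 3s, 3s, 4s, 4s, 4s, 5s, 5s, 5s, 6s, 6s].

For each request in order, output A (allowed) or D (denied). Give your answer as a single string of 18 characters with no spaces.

Answer: AADDDDDDDDDDDAADDD

Derivation:
Tracking allowed requests in the window:
  req#1 t=0s: ALLOW
  req#2 t=0s: ALLOW
  req#3 t=1s: DENY
  req#4 t=1s: DENY
  req#5 t=1s: DENY
  req#6 t=2s: DENY
  req#7 t=2s: DENY
  req#8 t=2s: DENY
  req#9 t=3s: DENY
  req#10 t=3s: DENY
  req#11 t=4s: DENY
  req#12 t=4s: DENY
  req#13 t=4s: DENY
  req#14 t=5s: ALLOW
  req#15 t=5s: ALLOW
  req#16 t=5s: DENY
  req#17 t=6s: DENY
  req#18 t=6s: DENY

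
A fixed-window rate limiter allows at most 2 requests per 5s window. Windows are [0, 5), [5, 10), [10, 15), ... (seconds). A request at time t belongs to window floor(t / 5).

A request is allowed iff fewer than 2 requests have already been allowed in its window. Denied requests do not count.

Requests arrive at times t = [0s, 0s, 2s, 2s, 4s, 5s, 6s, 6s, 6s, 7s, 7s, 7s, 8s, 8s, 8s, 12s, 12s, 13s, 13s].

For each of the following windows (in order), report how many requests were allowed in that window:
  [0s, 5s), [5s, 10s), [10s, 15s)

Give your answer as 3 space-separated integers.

Processing requests:
  req#1 t=0s (window 0): ALLOW
  req#2 t=0s (window 0): ALLOW
  req#3 t=2s (window 0): DENY
  req#4 t=2s (window 0): DENY
  req#5 t=4s (window 0): DENY
  req#6 t=5s (window 1): ALLOW
  req#7 t=6s (window 1): ALLOW
  req#8 t=6s (window 1): DENY
  req#9 t=6s (window 1): DENY
  req#10 t=7s (window 1): DENY
  req#11 t=7s (window 1): DENY
  req#12 t=7s (window 1): DENY
  req#13 t=8s (window 1): DENY
  req#14 t=8s (window 1): DENY
  req#15 t=8s (window 1): DENY
  req#16 t=12s (window 2): ALLOW
  req#17 t=12s (window 2): ALLOW
  req#18 t=13s (window 2): DENY
  req#19 t=13s (window 2): DENY

Allowed counts by window: 2 2 2

Answer: 2 2 2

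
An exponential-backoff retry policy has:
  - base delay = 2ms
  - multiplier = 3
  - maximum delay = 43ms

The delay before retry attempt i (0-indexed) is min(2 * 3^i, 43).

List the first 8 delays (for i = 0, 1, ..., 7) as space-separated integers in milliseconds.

Computing each delay:
  i=0: min(2*3^0, 43) = 2
  i=1: min(2*3^1, 43) = 6
  i=2: min(2*3^2, 43) = 18
  i=3: min(2*3^3, 43) = 43
  i=4: min(2*3^4, 43) = 43
  i=5: min(2*3^5, 43) = 43
  i=6: min(2*3^6, 43) = 43
  i=7: min(2*3^7, 43) = 43

Answer: 2 6 18 43 43 43 43 43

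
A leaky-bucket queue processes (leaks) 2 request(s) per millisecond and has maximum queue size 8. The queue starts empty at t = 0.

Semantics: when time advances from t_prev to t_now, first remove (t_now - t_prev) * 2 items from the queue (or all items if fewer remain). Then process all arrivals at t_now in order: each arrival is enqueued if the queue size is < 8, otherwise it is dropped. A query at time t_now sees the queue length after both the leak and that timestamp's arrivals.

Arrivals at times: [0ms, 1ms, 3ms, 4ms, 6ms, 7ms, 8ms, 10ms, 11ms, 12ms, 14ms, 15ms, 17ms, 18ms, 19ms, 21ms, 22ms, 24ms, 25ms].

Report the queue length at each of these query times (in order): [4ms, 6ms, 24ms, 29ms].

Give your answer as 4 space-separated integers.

Answer: 1 1 1 0

Derivation:
Queue lengths at query times:
  query t=4ms: backlog = 1
  query t=6ms: backlog = 1
  query t=24ms: backlog = 1
  query t=29ms: backlog = 0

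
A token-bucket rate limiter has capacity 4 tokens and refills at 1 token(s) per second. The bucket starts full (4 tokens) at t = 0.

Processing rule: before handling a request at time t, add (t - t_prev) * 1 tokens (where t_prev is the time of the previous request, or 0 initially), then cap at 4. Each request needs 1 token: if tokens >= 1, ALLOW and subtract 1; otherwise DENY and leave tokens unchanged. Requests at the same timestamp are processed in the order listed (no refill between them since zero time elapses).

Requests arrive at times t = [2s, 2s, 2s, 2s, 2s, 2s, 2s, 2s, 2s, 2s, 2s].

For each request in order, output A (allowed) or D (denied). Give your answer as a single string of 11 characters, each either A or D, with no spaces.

Answer: AAAADDDDDDD

Derivation:
Simulating step by step:
  req#1 t=2s: ALLOW
  req#2 t=2s: ALLOW
  req#3 t=2s: ALLOW
  req#4 t=2s: ALLOW
  req#5 t=2s: DENY
  req#6 t=2s: DENY
  req#7 t=2s: DENY
  req#8 t=2s: DENY
  req#9 t=2s: DENY
  req#10 t=2s: DENY
  req#11 t=2s: DENY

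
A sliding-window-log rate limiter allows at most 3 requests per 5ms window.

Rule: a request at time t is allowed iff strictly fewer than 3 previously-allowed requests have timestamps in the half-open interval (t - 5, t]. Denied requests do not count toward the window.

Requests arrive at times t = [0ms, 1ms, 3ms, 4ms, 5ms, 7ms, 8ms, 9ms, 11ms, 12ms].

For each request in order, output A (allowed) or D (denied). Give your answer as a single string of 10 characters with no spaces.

Answer: AAADAAADAA

Derivation:
Tracking allowed requests in the window:
  req#1 t=0ms: ALLOW
  req#2 t=1ms: ALLOW
  req#3 t=3ms: ALLOW
  req#4 t=4ms: DENY
  req#5 t=5ms: ALLOW
  req#6 t=7ms: ALLOW
  req#7 t=8ms: ALLOW
  req#8 t=9ms: DENY
  req#9 t=11ms: ALLOW
  req#10 t=12ms: ALLOW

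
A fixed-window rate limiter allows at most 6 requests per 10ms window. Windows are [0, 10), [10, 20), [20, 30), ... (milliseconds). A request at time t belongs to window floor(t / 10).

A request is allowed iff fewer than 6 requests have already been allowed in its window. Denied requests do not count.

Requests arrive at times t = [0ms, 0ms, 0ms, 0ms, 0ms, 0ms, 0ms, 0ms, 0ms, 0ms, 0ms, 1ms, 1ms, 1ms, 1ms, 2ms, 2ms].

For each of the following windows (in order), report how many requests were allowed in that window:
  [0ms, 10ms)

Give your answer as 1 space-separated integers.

Answer: 6

Derivation:
Processing requests:
  req#1 t=0ms (window 0): ALLOW
  req#2 t=0ms (window 0): ALLOW
  req#3 t=0ms (window 0): ALLOW
  req#4 t=0ms (window 0): ALLOW
  req#5 t=0ms (window 0): ALLOW
  req#6 t=0ms (window 0): ALLOW
  req#7 t=0ms (window 0): DENY
  req#8 t=0ms (window 0): DENY
  req#9 t=0ms (window 0): DENY
  req#10 t=0ms (window 0): DENY
  req#11 t=0ms (window 0): DENY
  req#12 t=1ms (window 0): DENY
  req#13 t=1ms (window 0): DENY
  req#14 t=1ms (window 0): DENY
  req#15 t=1ms (window 0): DENY
  req#16 t=2ms (window 0): DENY
  req#17 t=2ms (window 0): DENY

Allowed counts by window: 6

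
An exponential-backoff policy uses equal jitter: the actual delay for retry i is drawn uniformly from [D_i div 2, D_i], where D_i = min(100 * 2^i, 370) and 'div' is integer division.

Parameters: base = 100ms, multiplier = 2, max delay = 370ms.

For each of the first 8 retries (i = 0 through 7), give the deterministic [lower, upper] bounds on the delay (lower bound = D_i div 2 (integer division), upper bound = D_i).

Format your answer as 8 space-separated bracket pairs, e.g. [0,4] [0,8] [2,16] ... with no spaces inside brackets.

Computing bounds per retry:
  i=0: D_i=min(100*2^0,370)=100, bounds=[50,100]
  i=1: D_i=min(100*2^1,370)=200, bounds=[100,200]
  i=2: D_i=min(100*2^2,370)=370, bounds=[185,370]
  i=3: D_i=min(100*2^3,370)=370, bounds=[185,370]
  i=4: D_i=min(100*2^4,370)=370, bounds=[185,370]
  i=5: D_i=min(100*2^5,370)=370, bounds=[185,370]
  i=6: D_i=min(100*2^6,370)=370, bounds=[185,370]
  i=7: D_i=min(100*2^7,370)=370, bounds=[185,370]

Answer: [50,100] [100,200] [185,370] [185,370] [185,370] [185,370] [185,370] [185,370]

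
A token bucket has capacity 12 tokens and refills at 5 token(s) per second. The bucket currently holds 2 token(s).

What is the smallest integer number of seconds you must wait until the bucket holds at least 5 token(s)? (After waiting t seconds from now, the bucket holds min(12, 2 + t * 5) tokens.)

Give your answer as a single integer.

Need 2 + t * 5 >= 5, so t >= 3/5.
Smallest integer t = ceil(3/5) = 1.

Answer: 1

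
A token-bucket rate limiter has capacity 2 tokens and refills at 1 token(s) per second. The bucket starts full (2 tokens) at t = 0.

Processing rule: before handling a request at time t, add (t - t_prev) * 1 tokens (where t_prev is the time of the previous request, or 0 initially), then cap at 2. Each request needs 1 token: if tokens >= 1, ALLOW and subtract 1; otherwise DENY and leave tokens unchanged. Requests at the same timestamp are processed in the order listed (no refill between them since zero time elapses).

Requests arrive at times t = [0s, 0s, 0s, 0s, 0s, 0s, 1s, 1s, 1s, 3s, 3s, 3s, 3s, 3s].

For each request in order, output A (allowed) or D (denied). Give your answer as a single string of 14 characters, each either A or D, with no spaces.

Simulating step by step:
  req#1 t=0s: ALLOW
  req#2 t=0s: ALLOW
  req#3 t=0s: DENY
  req#4 t=0s: DENY
  req#5 t=0s: DENY
  req#6 t=0s: DENY
  req#7 t=1s: ALLOW
  req#8 t=1s: DENY
  req#9 t=1s: DENY
  req#10 t=3s: ALLOW
  req#11 t=3s: ALLOW
  req#12 t=3s: DENY
  req#13 t=3s: DENY
  req#14 t=3s: DENY

Answer: AADDDDADDAADDD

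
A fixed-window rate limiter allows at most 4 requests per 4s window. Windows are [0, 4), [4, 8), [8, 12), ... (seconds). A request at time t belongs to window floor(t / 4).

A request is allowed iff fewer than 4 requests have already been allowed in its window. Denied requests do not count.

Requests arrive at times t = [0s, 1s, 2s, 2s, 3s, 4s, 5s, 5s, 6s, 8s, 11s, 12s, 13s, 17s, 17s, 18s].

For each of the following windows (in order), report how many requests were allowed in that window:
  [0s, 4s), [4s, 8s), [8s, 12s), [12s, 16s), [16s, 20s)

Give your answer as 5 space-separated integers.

Processing requests:
  req#1 t=0s (window 0): ALLOW
  req#2 t=1s (window 0): ALLOW
  req#3 t=2s (window 0): ALLOW
  req#4 t=2s (window 0): ALLOW
  req#5 t=3s (window 0): DENY
  req#6 t=4s (window 1): ALLOW
  req#7 t=5s (window 1): ALLOW
  req#8 t=5s (window 1): ALLOW
  req#9 t=6s (window 1): ALLOW
  req#10 t=8s (window 2): ALLOW
  req#11 t=11s (window 2): ALLOW
  req#12 t=12s (window 3): ALLOW
  req#13 t=13s (window 3): ALLOW
  req#14 t=17s (window 4): ALLOW
  req#15 t=17s (window 4): ALLOW
  req#16 t=18s (window 4): ALLOW

Allowed counts by window: 4 4 2 2 3

Answer: 4 4 2 2 3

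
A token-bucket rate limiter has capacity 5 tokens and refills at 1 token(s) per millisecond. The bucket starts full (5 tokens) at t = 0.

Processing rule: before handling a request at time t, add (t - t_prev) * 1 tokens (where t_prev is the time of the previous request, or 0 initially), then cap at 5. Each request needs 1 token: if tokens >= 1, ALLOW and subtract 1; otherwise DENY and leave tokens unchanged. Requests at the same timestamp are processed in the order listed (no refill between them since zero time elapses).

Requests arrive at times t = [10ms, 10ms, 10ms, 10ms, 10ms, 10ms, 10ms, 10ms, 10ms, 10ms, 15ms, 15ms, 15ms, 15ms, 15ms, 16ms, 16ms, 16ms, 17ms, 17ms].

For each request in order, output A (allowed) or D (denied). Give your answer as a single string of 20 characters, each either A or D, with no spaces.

Answer: AAAAADDDDDAAAAAADDAD

Derivation:
Simulating step by step:
  req#1 t=10ms: ALLOW
  req#2 t=10ms: ALLOW
  req#3 t=10ms: ALLOW
  req#4 t=10ms: ALLOW
  req#5 t=10ms: ALLOW
  req#6 t=10ms: DENY
  req#7 t=10ms: DENY
  req#8 t=10ms: DENY
  req#9 t=10ms: DENY
  req#10 t=10ms: DENY
  req#11 t=15ms: ALLOW
  req#12 t=15ms: ALLOW
  req#13 t=15ms: ALLOW
  req#14 t=15ms: ALLOW
  req#15 t=15ms: ALLOW
  req#16 t=16ms: ALLOW
  req#17 t=16ms: DENY
  req#18 t=16ms: DENY
  req#19 t=17ms: ALLOW
  req#20 t=17ms: DENY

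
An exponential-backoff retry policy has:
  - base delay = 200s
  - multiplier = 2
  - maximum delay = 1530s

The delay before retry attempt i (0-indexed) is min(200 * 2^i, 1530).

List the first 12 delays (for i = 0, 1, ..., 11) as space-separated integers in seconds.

Answer: 200 400 800 1530 1530 1530 1530 1530 1530 1530 1530 1530

Derivation:
Computing each delay:
  i=0: min(200*2^0, 1530) = 200
  i=1: min(200*2^1, 1530) = 400
  i=2: min(200*2^2, 1530) = 800
  i=3: min(200*2^3, 1530) = 1530
  i=4: min(200*2^4, 1530) = 1530
  i=5: min(200*2^5, 1530) = 1530
  i=6: min(200*2^6, 1530) = 1530
  i=7: min(200*2^7, 1530) = 1530
  i=8: min(200*2^8, 1530) = 1530
  i=9: min(200*2^9, 1530) = 1530
  i=10: min(200*2^10, 1530) = 1530
  i=11: min(200*2^11, 1530) = 1530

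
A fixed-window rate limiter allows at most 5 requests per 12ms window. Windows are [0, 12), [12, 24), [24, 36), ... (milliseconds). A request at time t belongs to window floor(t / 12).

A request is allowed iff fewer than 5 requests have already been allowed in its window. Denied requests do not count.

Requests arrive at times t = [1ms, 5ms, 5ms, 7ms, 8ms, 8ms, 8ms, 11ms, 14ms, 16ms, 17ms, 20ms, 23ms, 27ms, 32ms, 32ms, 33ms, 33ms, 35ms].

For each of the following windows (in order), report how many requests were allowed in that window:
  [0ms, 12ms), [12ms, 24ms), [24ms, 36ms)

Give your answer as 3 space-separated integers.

Answer: 5 5 5

Derivation:
Processing requests:
  req#1 t=1ms (window 0): ALLOW
  req#2 t=5ms (window 0): ALLOW
  req#3 t=5ms (window 0): ALLOW
  req#4 t=7ms (window 0): ALLOW
  req#5 t=8ms (window 0): ALLOW
  req#6 t=8ms (window 0): DENY
  req#7 t=8ms (window 0): DENY
  req#8 t=11ms (window 0): DENY
  req#9 t=14ms (window 1): ALLOW
  req#10 t=16ms (window 1): ALLOW
  req#11 t=17ms (window 1): ALLOW
  req#12 t=20ms (window 1): ALLOW
  req#13 t=23ms (window 1): ALLOW
  req#14 t=27ms (window 2): ALLOW
  req#15 t=32ms (window 2): ALLOW
  req#16 t=32ms (window 2): ALLOW
  req#17 t=33ms (window 2): ALLOW
  req#18 t=33ms (window 2): ALLOW
  req#19 t=35ms (window 2): DENY

Allowed counts by window: 5 5 5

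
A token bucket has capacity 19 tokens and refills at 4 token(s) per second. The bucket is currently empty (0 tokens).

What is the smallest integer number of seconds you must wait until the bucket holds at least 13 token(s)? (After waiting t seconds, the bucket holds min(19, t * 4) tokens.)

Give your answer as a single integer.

Need t * 4 >= 13, so t >= 13/4.
Smallest integer t = ceil(13/4) = 4.

Answer: 4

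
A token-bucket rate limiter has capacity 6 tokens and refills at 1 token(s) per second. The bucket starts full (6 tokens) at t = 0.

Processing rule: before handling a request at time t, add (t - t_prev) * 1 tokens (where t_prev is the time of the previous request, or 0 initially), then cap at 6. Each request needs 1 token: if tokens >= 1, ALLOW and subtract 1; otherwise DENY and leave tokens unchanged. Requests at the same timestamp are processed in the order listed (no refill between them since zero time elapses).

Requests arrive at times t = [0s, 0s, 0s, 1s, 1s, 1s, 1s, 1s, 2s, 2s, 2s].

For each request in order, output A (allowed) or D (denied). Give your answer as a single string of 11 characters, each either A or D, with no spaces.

Simulating step by step:
  req#1 t=0s: ALLOW
  req#2 t=0s: ALLOW
  req#3 t=0s: ALLOW
  req#4 t=1s: ALLOW
  req#5 t=1s: ALLOW
  req#6 t=1s: ALLOW
  req#7 t=1s: ALLOW
  req#8 t=1s: DENY
  req#9 t=2s: ALLOW
  req#10 t=2s: DENY
  req#11 t=2s: DENY

Answer: AAAAAAADADD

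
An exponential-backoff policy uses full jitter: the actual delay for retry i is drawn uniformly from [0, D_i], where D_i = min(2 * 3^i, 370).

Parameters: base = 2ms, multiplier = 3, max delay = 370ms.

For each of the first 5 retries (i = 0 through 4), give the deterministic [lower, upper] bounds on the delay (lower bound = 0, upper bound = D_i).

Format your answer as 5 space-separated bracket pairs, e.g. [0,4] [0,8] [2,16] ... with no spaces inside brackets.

Computing bounds per retry:
  i=0: D_i=min(2*3^0,370)=2, bounds=[0,2]
  i=1: D_i=min(2*3^1,370)=6, bounds=[0,6]
  i=2: D_i=min(2*3^2,370)=18, bounds=[0,18]
  i=3: D_i=min(2*3^3,370)=54, bounds=[0,54]
  i=4: D_i=min(2*3^4,370)=162, bounds=[0,162]

Answer: [0,2] [0,6] [0,18] [0,54] [0,162]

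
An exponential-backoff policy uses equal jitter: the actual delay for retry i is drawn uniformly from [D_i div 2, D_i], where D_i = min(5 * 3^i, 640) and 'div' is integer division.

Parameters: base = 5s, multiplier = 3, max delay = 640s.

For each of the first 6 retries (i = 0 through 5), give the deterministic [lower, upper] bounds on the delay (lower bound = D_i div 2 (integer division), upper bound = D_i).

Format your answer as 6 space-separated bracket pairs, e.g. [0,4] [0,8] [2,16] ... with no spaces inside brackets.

Answer: [2,5] [7,15] [22,45] [67,135] [202,405] [320,640]

Derivation:
Computing bounds per retry:
  i=0: D_i=min(5*3^0,640)=5, bounds=[2,5]
  i=1: D_i=min(5*3^1,640)=15, bounds=[7,15]
  i=2: D_i=min(5*3^2,640)=45, bounds=[22,45]
  i=3: D_i=min(5*3^3,640)=135, bounds=[67,135]
  i=4: D_i=min(5*3^4,640)=405, bounds=[202,405]
  i=5: D_i=min(5*3^5,640)=640, bounds=[320,640]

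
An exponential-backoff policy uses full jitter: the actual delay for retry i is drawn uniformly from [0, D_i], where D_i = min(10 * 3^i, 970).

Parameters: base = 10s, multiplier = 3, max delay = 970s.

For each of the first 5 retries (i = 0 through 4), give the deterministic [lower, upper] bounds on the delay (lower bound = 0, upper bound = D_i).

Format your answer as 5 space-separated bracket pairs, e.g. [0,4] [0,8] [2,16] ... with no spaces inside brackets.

Answer: [0,10] [0,30] [0,90] [0,270] [0,810]

Derivation:
Computing bounds per retry:
  i=0: D_i=min(10*3^0,970)=10, bounds=[0,10]
  i=1: D_i=min(10*3^1,970)=30, bounds=[0,30]
  i=2: D_i=min(10*3^2,970)=90, bounds=[0,90]
  i=3: D_i=min(10*3^3,970)=270, bounds=[0,270]
  i=4: D_i=min(10*3^4,970)=810, bounds=[0,810]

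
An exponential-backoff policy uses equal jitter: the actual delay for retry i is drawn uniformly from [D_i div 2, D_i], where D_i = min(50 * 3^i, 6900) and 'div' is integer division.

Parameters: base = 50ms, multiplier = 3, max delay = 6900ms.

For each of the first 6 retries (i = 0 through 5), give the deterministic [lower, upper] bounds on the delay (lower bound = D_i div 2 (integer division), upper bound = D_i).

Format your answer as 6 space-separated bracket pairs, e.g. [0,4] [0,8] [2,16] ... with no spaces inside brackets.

Answer: [25,50] [75,150] [225,450] [675,1350] [2025,4050] [3450,6900]

Derivation:
Computing bounds per retry:
  i=0: D_i=min(50*3^0,6900)=50, bounds=[25,50]
  i=1: D_i=min(50*3^1,6900)=150, bounds=[75,150]
  i=2: D_i=min(50*3^2,6900)=450, bounds=[225,450]
  i=3: D_i=min(50*3^3,6900)=1350, bounds=[675,1350]
  i=4: D_i=min(50*3^4,6900)=4050, bounds=[2025,4050]
  i=5: D_i=min(50*3^5,6900)=6900, bounds=[3450,6900]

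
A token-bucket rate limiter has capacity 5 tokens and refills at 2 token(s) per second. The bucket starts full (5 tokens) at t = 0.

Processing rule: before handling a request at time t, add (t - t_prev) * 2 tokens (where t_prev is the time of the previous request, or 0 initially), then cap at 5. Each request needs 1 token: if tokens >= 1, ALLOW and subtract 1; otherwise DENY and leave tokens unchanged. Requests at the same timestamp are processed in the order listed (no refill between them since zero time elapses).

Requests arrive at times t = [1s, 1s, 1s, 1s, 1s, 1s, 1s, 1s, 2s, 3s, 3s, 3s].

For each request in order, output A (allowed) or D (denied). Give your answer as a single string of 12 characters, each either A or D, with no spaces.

Simulating step by step:
  req#1 t=1s: ALLOW
  req#2 t=1s: ALLOW
  req#3 t=1s: ALLOW
  req#4 t=1s: ALLOW
  req#5 t=1s: ALLOW
  req#6 t=1s: DENY
  req#7 t=1s: DENY
  req#8 t=1s: DENY
  req#9 t=2s: ALLOW
  req#10 t=3s: ALLOW
  req#11 t=3s: ALLOW
  req#12 t=3s: ALLOW

Answer: AAAAADDDAAAA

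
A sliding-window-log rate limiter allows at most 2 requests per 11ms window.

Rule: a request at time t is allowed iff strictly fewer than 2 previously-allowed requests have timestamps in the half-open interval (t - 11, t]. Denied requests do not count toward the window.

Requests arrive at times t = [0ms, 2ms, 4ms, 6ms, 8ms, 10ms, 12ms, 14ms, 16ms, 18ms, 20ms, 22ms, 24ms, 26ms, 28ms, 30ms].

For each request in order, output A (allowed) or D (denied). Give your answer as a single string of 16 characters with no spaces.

Answer: AADDDDAADDDDAADD

Derivation:
Tracking allowed requests in the window:
  req#1 t=0ms: ALLOW
  req#2 t=2ms: ALLOW
  req#3 t=4ms: DENY
  req#4 t=6ms: DENY
  req#5 t=8ms: DENY
  req#6 t=10ms: DENY
  req#7 t=12ms: ALLOW
  req#8 t=14ms: ALLOW
  req#9 t=16ms: DENY
  req#10 t=18ms: DENY
  req#11 t=20ms: DENY
  req#12 t=22ms: DENY
  req#13 t=24ms: ALLOW
  req#14 t=26ms: ALLOW
  req#15 t=28ms: DENY
  req#16 t=30ms: DENY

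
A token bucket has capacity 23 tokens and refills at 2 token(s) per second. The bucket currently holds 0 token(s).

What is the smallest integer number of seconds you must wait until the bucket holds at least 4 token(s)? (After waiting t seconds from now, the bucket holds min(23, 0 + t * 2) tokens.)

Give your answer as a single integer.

Answer: 2

Derivation:
Need 0 + t * 2 >= 4, so t >= 4/2.
Smallest integer t = ceil(4/2) = 2.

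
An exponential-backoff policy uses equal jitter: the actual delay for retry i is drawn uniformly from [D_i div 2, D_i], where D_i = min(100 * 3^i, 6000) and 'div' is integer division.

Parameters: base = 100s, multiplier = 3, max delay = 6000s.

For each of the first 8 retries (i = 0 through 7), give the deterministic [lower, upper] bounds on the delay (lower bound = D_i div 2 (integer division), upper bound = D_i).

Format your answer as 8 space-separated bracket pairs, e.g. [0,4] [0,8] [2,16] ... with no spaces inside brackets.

Answer: [50,100] [150,300] [450,900] [1350,2700] [3000,6000] [3000,6000] [3000,6000] [3000,6000]

Derivation:
Computing bounds per retry:
  i=0: D_i=min(100*3^0,6000)=100, bounds=[50,100]
  i=1: D_i=min(100*3^1,6000)=300, bounds=[150,300]
  i=2: D_i=min(100*3^2,6000)=900, bounds=[450,900]
  i=3: D_i=min(100*3^3,6000)=2700, bounds=[1350,2700]
  i=4: D_i=min(100*3^4,6000)=6000, bounds=[3000,6000]
  i=5: D_i=min(100*3^5,6000)=6000, bounds=[3000,6000]
  i=6: D_i=min(100*3^6,6000)=6000, bounds=[3000,6000]
  i=7: D_i=min(100*3^7,6000)=6000, bounds=[3000,6000]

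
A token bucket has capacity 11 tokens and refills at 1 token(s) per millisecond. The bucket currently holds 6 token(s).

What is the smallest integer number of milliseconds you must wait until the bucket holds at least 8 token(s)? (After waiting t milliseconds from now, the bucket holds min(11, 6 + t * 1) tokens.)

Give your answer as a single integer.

Answer: 2

Derivation:
Need 6 + t * 1 >= 8, so t >= 2/1.
Smallest integer t = ceil(2/1) = 2.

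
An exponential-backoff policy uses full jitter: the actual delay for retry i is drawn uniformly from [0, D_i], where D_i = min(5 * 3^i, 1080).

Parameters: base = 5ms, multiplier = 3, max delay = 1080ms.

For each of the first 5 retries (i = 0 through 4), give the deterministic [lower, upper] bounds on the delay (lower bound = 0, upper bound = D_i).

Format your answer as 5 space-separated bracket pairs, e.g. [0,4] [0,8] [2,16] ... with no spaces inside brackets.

Answer: [0,5] [0,15] [0,45] [0,135] [0,405]

Derivation:
Computing bounds per retry:
  i=0: D_i=min(5*3^0,1080)=5, bounds=[0,5]
  i=1: D_i=min(5*3^1,1080)=15, bounds=[0,15]
  i=2: D_i=min(5*3^2,1080)=45, bounds=[0,45]
  i=3: D_i=min(5*3^3,1080)=135, bounds=[0,135]
  i=4: D_i=min(5*3^4,1080)=405, bounds=[0,405]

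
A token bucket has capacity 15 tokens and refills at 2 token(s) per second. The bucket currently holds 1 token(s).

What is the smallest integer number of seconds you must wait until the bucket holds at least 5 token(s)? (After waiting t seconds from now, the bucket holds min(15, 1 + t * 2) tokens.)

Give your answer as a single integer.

Need 1 + t * 2 >= 5, so t >= 4/2.
Smallest integer t = ceil(4/2) = 2.

Answer: 2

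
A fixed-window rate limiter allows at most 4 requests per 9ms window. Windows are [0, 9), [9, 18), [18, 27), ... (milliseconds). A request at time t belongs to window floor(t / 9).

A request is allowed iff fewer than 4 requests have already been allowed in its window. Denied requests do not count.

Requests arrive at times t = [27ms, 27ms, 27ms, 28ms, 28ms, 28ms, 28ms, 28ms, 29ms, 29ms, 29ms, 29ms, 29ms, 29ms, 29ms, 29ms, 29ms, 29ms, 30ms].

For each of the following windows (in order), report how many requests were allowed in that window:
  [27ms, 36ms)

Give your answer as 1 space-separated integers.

Answer: 4

Derivation:
Processing requests:
  req#1 t=27ms (window 3): ALLOW
  req#2 t=27ms (window 3): ALLOW
  req#3 t=27ms (window 3): ALLOW
  req#4 t=28ms (window 3): ALLOW
  req#5 t=28ms (window 3): DENY
  req#6 t=28ms (window 3): DENY
  req#7 t=28ms (window 3): DENY
  req#8 t=28ms (window 3): DENY
  req#9 t=29ms (window 3): DENY
  req#10 t=29ms (window 3): DENY
  req#11 t=29ms (window 3): DENY
  req#12 t=29ms (window 3): DENY
  req#13 t=29ms (window 3): DENY
  req#14 t=29ms (window 3): DENY
  req#15 t=29ms (window 3): DENY
  req#16 t=29ms (window 3): DENY
  req#17 t=29ms (window 3): DENY
  req#18 t=29ms (window 3): DENY
  req#19 t=30ms (window 3): DENY

Allowed counts by window: 4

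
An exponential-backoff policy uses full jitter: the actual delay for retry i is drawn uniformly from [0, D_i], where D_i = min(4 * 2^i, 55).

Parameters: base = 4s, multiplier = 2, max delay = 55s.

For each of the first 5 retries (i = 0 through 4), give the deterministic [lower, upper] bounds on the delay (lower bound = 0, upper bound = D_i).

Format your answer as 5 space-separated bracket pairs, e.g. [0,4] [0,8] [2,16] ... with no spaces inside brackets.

Answer: [0,4] [0,8] [0,16] [0,32] [0,55]

Derivation:
Computing bounds per retry:
  i=0: D_i=min(4*2^0,55)=4, bounds=[0,4]
  i=1: D_i=min(4*2^1,55)=8, bounds=[0,8]
  i=2: D_i=min(4*2^2,55)=16, bounds=[0,16]
  i=3: D_i=min(4*2^3,55)=32, bounds=[0,32]
  i=4: D_i=min(4*2^4,55)=55, bounds=[0,55]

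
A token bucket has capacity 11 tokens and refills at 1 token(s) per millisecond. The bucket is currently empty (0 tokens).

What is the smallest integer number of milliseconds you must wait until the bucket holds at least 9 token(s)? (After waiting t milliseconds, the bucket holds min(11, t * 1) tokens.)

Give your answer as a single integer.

Need t * 1 >= 9, so t >= 9/1.
Smallest integer t = ceil(9/1) = 9.

Answer: 9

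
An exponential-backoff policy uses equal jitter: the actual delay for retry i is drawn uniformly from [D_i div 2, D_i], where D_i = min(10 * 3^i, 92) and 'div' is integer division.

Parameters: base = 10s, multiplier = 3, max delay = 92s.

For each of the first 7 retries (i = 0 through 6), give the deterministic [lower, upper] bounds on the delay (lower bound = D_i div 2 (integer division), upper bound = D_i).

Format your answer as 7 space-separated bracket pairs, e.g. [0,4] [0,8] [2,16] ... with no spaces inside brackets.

Answer: [5,10] [15,30] [45,90] [46,92] [46,92] [46,92] [46,92]

Derivation:
Computing bounds per retry:
  i=0: D_i=min(10*3^0,92)=10, bounds=[5,10]
  i=1: D_i=min(10*3^1,92)=30, bounds=[15,30]
  i=2: D_i=min(10*3^2,92)=90, bounds=[45,90]
  i=3: D_i=min(10*3^3,92)=92, bounds=[46,92]
  i=4: D_i=min(10*3^4,92)=92, bounds=[46,92]
  i=5: D_i=min(10*3^5,92)=92, bounds=[46,92]
  i=6: D_i=min(10*3^6,92)=92, bounds=[46,92]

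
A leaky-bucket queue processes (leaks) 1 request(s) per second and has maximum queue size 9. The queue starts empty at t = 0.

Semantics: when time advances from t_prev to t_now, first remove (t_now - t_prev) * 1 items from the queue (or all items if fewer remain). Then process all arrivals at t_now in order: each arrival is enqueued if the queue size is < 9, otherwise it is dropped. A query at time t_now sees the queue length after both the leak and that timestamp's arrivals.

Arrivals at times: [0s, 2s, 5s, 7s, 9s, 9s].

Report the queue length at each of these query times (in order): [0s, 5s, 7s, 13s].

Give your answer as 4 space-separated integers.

Queue lengths at query times:
  query t=0s: backlog = 1
  query t=5s: backlog = 1
  query t=7s: backlog = 1
  query t=13s: backlog = 0

Answer: 1 1 1 0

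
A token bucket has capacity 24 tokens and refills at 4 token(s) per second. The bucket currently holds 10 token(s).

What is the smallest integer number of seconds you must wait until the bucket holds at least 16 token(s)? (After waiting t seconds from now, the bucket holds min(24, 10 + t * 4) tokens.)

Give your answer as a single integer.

Need 10 + t * 4 >= 16, so t >= 6/4.
Smallest integer t = ceil(6/4) = 2.

Answer: 2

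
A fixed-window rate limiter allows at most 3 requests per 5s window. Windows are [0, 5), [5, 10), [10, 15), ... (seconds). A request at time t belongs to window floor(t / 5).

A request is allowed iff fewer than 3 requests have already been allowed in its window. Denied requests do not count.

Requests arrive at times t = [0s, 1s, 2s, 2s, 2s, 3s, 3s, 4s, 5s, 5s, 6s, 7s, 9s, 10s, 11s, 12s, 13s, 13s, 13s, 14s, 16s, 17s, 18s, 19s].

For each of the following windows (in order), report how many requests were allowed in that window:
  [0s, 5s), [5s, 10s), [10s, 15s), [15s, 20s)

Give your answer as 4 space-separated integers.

Answer: 3 3 3 3

Derivation:
Processing requests:
  req#1 t=0s (window 0): ALLOW
  req#2 t=1s (window 0): ALLOW
  req#3 t=2s (window 0): ALLOW
  req#4 t=2s (window 0): DENY
  req#5 t=2s (window 0): DENY
  req#6 t=3s (window 0): DENY
  req#7 t=3s (window 0): DENY
  req#8 t=4s (window 0): DENY
  req#9 t=5s (window 1): ALLOW
  req#10 t=5s (window 1): ALLOW
  req#11 t=6s (window 1): ALLOW
  req#12 t=7s (window 1): DENY
  req#13 t=9s (window 1): DENY
  req#14 t=10s (window 2): ALLOW
  req#15 t=11s (window 2): ALLOW
  req#16 t=12s (window 2): ALLOW
  req#17 t=13s (window 2): DENY
  req#18 t=13s (window 2): DENY
  req#19 t=13s (window 2): DENY
  req#20 t=14s (window 2): DENY
  req#21 t=16s (window 3): ALLOW
  req#22 t=17s (window 3): ALLOW
  req#23 t=18s (window 3): ALLOW
  req#24 t=19s (window 3): DENY

Allowed counts by window: 3 3 3 3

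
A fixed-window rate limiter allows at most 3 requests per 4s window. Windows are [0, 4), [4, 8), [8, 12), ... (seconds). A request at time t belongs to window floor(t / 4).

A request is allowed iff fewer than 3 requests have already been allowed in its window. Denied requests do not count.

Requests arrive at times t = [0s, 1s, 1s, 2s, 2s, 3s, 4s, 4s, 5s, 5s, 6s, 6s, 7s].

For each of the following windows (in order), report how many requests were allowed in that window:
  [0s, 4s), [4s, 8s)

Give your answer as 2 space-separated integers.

Processing requests:
  req#1 t=0s (window 0): ALLOW
  req#2 t=1s (window 0): ALLOW
  req#3 t=1s (window 0): ALLOW
  req#4 t=2s (window 0): DENY
  req#5 t=2s (window 0): DENY
  req#6 t=3s (window 0): DENY
  req#7 t=4s (window 1): ALLOW
  req#8 t=4s (window 1): ALLOW
  req#9 t=5s (window 1): ALLOW
  req#10 t=5s (window 1): DENY
  req#11 t=6s (window 1): DENY
  req#12 t=6s (window 1): DENY
  req#13 t=7s (window 1): DENY

Allowed counts by window: 3 3

Answer: 3 3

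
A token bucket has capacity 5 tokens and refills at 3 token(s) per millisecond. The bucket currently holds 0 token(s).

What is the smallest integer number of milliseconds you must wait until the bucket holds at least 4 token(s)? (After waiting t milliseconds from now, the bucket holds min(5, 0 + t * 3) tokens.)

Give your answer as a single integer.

Need 0 + t * 3 >= 4, so t >= 4/3.
Smallest integer t = ceil(4/3) = 2.

Answer: 2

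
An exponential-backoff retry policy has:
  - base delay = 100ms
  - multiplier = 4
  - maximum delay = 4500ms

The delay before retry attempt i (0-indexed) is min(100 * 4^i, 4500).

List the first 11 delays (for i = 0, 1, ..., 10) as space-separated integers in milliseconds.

Computing each delay:
  i=0: min(100*4^0, 4500) = 100
  i=1: min(100*4^1, 4500) = 400
  i=2: min(100*4^2, 4500) = 1600
  i=3: min(100*4^3, 4500) = 4500
  i=4: min(100*4^4, 4500) = 4500
  i=5: min(100*4^5, 4500) = 4500
  i=6: min(100*4^6, 4500) = 4500
  i=7: min(100*4^7, 4500) = 4500
  i=8: min(100*4^8, 4500) = 4500
  i=9: min(100*4^9, 4500) = 4500
  i=10: min(100*4^10, 4500) = 4500

Answer: 100 400 1600 4500 4500 4500 4500 4500 4500 4500 4500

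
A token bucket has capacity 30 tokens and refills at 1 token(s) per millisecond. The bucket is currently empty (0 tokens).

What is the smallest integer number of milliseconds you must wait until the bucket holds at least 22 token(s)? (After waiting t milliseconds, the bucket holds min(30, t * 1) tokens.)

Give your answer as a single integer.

Need t * 1 >= 22, so t >= 22/1.
Smallest integer t = ceil(22/1) = 22.

Answer: 22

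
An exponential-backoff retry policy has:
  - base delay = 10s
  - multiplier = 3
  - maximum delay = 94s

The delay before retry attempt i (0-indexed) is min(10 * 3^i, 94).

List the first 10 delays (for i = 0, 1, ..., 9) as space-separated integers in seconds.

Computing each delay:
  i=0: min(10*3^0, 94) = 10
  i=1: min(10*3^1, 94) = 30
  i=2: min(10*3^2, 94) = 90
  i=3: min(10*3^3, 94) = 94
  i=4: min(10*3^4, 94) = 94
  i=5: min(10*3^5, 94) = 94
  i=6: min(10*3^6, 94) = 94
  i=7: min(10*3^7, 94) = 94
  i=8: min(10*3^8, 94) = 94
  i=9: min(10*3^9, 94) = 94

Answer: 10 30 90 94 94 94 94 94 94 94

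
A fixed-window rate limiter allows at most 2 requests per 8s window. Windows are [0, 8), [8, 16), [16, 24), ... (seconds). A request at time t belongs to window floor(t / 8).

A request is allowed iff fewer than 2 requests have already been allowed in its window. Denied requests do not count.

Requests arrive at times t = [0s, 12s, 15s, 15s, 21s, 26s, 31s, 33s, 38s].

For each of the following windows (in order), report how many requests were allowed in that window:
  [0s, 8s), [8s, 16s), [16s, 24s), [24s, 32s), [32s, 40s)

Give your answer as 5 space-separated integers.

Answer: 1 2 1 2 2

Derivation:
Processing requests:
  req#1 t=0s (window 0): ALLOW
  req#2 t=12s (window 1): ALLOW
  req#3 t=15s (window 1): ALLOW
  req#4 t=15s (window 1): DENY
  req#5 t=21s (window 2): ALLOW
  req#6 t=26s (window 3): ALLOW
  req#7 t=31s (window 3): ALLOW
  req#8 t=33s (window 4): ALLOW
  req#9 t=38s (window 4): ALLOW

Allowed counts by window: 1 2 1 2 2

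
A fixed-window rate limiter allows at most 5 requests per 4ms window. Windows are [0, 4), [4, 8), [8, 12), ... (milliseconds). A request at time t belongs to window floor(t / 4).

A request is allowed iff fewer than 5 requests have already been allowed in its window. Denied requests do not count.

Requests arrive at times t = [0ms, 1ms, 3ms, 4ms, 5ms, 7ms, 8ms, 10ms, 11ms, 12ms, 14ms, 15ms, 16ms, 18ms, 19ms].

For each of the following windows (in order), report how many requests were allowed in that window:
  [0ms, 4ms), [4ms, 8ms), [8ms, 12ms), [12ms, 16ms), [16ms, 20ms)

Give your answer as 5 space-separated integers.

Processing requests:
  req#1 t=0ms (window 0): ALLOW
  req#2 t=1ms (window 0): ALLOW
  req#3 t=3ms (window 0): ALLOW
  req#4 t=4ms (window 1): ALLOW
  req#5 t=5ms (window 1): ALLOW
  req#6 t=7ms (window 1): ALLOW
  req#7 t=8ms (window 2): ALLOW
  req#8 t=10ms (window 2): ALLOW
  req#9 t=11ms (window 2): ALLOW
  req#10 t=12ms (window 3): ALLOW
  req#11 t=14ms (window 3): ALLOW
  req#12 t=15ms (window 3): ALLOW
  req#13 t=16ms (window 4): ALLOW
  req#14 t=18ms (window 4): ALLOW
  req#15 t=19ms (window 4): ALLOW

Allowed counts by window: 3 3 3 3 3

Answer: 3 3 3 3 3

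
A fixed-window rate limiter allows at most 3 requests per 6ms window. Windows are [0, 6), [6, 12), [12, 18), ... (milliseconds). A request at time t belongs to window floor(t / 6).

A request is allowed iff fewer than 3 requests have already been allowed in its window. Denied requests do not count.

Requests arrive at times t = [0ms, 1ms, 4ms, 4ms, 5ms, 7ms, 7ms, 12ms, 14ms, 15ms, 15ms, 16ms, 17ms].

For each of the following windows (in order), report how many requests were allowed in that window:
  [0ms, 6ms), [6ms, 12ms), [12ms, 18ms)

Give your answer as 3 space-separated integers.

Answer: 3 2 3

Derivation:
Processing requests:
  req#1 t=0ms (window 0): ALLOW
  req#2 t=1ms (window 0): ALLOW
  req#3 t=4ms (window 0): ALLOW
  req#4 t=4ms (window 0): DENY
  req#5 t=5ms (window 0): DENY
  req#6 t=7ms (window 1): ALLOW
  req#7 t=7ms (window 1): ALLOW
  req#8 t=12ms (window 2): ALLOW
  req#9 t=14ms (window 2): ALLOW
  req#10 t=15ms (window 2): ALLOW
  req#11 t=15ms (window 2): DENY
  req#12 t=16ms (window 2): DENY
  req#13 t=17ms (window 2): DENY

Allowed counts by window: 3 2 3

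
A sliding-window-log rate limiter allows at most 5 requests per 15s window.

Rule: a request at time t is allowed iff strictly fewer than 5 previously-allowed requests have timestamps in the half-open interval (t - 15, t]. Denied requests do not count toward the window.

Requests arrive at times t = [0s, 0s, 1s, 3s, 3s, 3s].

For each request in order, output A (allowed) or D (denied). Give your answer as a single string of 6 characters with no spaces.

Tracking allowed requests in the window:
  req#1 t=0s: ALLOW
  req#2 t=0s: ALLOW
  req#3 t=1s: ALLOW
  req#4 t=3s: ALLOW
  req#5 t=3s: ALLOW
  req#6 t=3s: DENY

Answer: AAAAAD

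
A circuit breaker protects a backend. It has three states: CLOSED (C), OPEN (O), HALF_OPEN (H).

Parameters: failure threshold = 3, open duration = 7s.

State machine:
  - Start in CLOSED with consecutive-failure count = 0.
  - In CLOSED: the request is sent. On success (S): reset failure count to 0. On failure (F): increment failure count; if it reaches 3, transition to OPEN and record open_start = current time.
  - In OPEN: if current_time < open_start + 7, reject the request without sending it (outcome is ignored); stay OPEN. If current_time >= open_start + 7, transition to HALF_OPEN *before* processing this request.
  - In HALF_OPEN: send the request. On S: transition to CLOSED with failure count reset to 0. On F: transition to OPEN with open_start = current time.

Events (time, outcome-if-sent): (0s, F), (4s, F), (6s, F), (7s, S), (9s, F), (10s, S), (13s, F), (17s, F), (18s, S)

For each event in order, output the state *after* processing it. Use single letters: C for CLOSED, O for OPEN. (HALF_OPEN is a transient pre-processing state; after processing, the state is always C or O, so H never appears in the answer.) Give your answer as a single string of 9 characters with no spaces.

Answer: CCOOOOOOO

Derivation:
State after each event:
  event#1 t=0s outcome=F: state=CLOSED
  event#2 t=4s outcome=F: state=CLOSED
  event#3 t=6s outcome=F: state=OPEN
  event#4 t=7s outcome=S: state=OPEN
  event#5 t=9s outcome=F: state=OPEN
  event#6 t=10s outcome=S: state=OPEN
  event#7 t=13s outcome=F: state=OPEN
  event#8 t=17s outcome=F: state=OPEN
  event#9 t=18s outcome=S: state=OPEN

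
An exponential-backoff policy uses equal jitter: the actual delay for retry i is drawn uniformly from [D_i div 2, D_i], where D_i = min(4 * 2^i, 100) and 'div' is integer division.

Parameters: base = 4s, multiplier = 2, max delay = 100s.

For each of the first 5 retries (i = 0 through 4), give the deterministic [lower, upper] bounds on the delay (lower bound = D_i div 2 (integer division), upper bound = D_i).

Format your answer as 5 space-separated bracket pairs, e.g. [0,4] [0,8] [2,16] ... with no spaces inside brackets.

Computing bounds per retry:
  i=0: D_i=min(4*2^0,100)=4, bounds=[2,4]
  i=1: D_i=min(4*2^1,100)=8, bounds=[4,8]
  i=2: D_i=min(4*2^2,100)=16, bounds=[8,16]
  i=3: D_i=min(4*2^3,100)=32, bounds=[16,32]
  i=4: D_i=min(4*2^4,100)=64, bounds=[32,64]

Answer: [2,4] [4,8] [8,16] [16,32] [32,64]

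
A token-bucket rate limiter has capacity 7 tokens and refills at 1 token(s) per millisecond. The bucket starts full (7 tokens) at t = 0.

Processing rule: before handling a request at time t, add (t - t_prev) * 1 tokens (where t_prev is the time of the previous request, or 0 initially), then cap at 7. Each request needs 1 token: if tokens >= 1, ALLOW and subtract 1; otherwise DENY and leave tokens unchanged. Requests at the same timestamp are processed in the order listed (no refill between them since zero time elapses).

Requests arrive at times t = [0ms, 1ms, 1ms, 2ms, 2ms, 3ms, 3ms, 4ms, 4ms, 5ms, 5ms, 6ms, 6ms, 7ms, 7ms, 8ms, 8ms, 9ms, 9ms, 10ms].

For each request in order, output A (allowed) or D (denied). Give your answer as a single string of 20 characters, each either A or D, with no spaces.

Simulating step by step:
  req#1 t=0ms: ALLOW
  req#2 t=1ms: ALLOW
  req#3 t=1ms: ALLOW
  req#4 t=2ms: ALLOW
  req#5 t=2ms: ALLOW
  req#6 t=3ms: ALLOW
  req#7 t=3ms: ALLOW
  req#8 t=4ms: ALLOW
  req#9 t=4ms: ALLOW
  req#10 t=5ms: ALLOW
  req#11 t=5ms: ALLOW
  req#12 t=6ms: ALLOW
  req#13 t=6ms: ALLOW
  req#14 t=7ms: ALLOW
  req#15 t=7ms: DENY
  req#16 t=8ms: ALLOW
  req#17 t=8ms: DENY
  req#18 t=9ms: ALLOW
  req#19 t=9ms: DENY
  req#20 t=10ms: ALLOW

Answer: AAAAAAAAAAAAAADADADA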